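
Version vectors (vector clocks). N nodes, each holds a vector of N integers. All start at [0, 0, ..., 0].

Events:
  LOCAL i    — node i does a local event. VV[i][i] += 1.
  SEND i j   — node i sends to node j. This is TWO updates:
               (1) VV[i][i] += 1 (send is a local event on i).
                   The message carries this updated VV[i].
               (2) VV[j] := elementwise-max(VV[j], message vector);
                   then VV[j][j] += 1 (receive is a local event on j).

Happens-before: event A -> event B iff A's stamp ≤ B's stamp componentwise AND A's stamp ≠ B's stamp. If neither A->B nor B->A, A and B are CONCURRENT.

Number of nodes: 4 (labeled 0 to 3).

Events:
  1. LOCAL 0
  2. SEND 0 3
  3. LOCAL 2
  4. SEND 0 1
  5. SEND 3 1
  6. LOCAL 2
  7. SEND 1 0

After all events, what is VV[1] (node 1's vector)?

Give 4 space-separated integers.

Answer: 3 3 0 2

Derivation:
Initial: VV[0]=[0, 0, 0, 0]
Initial: VV[1]=[0, 0, 0, 0]
Initial: VV[2]=[0, 0, 0, 0]
Initial: VV[3]=[0, 0, 0, 0]
Event 1: LOCAL 0: VV[0][0]++ -> VV[0]=[1, 0, 0, 0]
Event 2: SEND 0->3: VV[0][0]++ -> VV[0]=[2, 0, 0, 0], msg_vec=[2, 0, 0, 0]; VV[3]=max(VV[3],msg_vec) then VV[3][3]++ -> VV[3]=[2, 0, 0, 1]
Event 3: LOCAL 2: VV[2][2]++ -> VV[2]=[0, 0, 1, 0]
Event 4: SEND 0->1: VV[0][0]++ -> VV[0]=[3, 0, 0, 0], msg_vec=[3, 0, 0, 0]; VV[1]=max(VV[1],msg_vec) then VV[1][1]++ -> VV[1]=[3, 1, 0, 0]
Event 5: SEND 3->1: VV[3][3]++ -> VV[3]=[2, 0, 0, 2], msg_vec=[2, 0, 0, 2]; VV[1]=max(VV[1],msg_vec) then VV[1][1]++ -> VV[1]=[3, 2, 0, 2]
Event 6: LOCAL 2: VV[2][2]++ -> VV[2]=[0, 0, 2, 0]
Event 7: SEND 1->0: VV[1][1]++ -> VV[1]=[3, 3, 0, 2], msg_vec=[3, 3, 0, 2]; VV[0]=max(VV[0],msg_vec) then VV[0][0]++ -> VV[0]=[4, 3, 0, 2]
Final vectors: VV[0]=[4, 3, 0, 2]; VV[1]=[3, 3, 0, 2]; VV[2]=[0, 0, 2, 0]; VV[3]=[2, 0, 0, 2]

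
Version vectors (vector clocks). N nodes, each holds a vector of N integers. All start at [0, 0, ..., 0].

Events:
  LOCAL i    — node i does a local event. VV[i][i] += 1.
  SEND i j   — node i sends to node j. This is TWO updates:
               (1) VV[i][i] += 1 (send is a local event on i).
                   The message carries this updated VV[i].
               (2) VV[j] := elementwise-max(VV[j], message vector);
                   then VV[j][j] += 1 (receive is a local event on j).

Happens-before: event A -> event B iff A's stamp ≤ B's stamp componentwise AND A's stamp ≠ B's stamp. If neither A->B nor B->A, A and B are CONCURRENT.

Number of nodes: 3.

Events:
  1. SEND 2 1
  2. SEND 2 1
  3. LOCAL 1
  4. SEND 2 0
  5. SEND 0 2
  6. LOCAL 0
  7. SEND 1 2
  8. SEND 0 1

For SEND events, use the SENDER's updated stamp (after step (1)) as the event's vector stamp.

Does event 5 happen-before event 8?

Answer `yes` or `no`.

Initial: VV[0]=[0, 0, 0]
Initial: VV[1]=[0, 0, 0]
Initial: VV[2]=[0, 0, 0]
Event 1: SEND 2->1: VV[2][2]++ -> VV[2]=[0, 0, 1], msg_vec=[0, 0, 1]; VV[1]=max(VV[1],msg_vec) then VV[1][1]++ -> VV[1]=[0, 1, 1]
Event 2: SEND 2->1: VV[2][2]++ -> VV[2]=[0, 0, 2], msg_vec=[0, 0, 2]; VV[1]=max(VV[1],msg_vec) then VV[1][1]++ -> VV[1]=[0, 2, 2]
Event 3: LOCAL 1: VV[1][1]++ -> VV[1]=[0, 3, 2]
Event 4: SEND 2->0: VV[2][2]++ -> VV[2]=[0, 0, 3], msg_vec=[0, 0, 3]; VV[0]=max(VV[0],msg_vec) then VV[0][0]++ -> VV[0]=[1, 0, 3]
Event 5: SEND 0->2: VV[0][0]++ -> VV[0]=[2, 0, 3], msg_vec=[2, 0, 3]; VV[2]=max(VV[2],msg_vec) then VV[2][2]++ -> VV[2]=[2, 0, 4]
Event 6: LOCAL 0: VV[0][0]++ -> VV[0]=[3, 0, 3]
Event 7: SEND 1->2: VV[1][1]++ -> VV[1]=[0, 4, 2], msg_vec=[0, 4, 2]; VV[2]=max(VV[2],msg_vec) then VV[2][2]++ -> VV[2]=[2, 4, 5]
Event 8: SEND 0->1: VV[0][0]++ -> VV[0]=[4, 0, 3], msg_vec=[4, 0, 3]; VV[1]=max(VV[1],msg_vec) then VV[1][1]++ -> VV[1]=[4, 5, 3]
Event 5 stamp: [2, 0, 3]
Event 8 stamp: [4, 0, 3]
[2, 0, 3] <= [4, 0, 3]? True. Equal? False. Happens-before: True

Answer: yes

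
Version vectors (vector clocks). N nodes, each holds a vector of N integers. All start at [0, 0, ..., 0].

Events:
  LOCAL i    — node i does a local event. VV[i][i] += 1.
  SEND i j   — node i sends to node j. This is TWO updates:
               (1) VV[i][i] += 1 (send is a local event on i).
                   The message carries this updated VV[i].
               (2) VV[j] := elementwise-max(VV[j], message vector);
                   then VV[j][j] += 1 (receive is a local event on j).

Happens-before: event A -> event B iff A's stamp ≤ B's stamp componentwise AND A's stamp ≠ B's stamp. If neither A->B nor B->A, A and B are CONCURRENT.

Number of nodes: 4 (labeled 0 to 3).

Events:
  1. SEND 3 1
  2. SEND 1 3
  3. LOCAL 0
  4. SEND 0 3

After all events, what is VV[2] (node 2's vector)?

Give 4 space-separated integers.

Initial: VV[0]=[0, 0, 0, 0]
Initial: VV[1]=[0, 0, 0, 0]
Initial: VV[2]=[0, 0, 0, 0]
Initial: VV[3]=[0, 0, 0, 0]
Event 1: SEND 3->1: VV[3][3]++ -> VV[3]=[0, 0, 0, 1], msg_vec=[0, 0, 0, 1]; VV[1]=max(VV[1],msg_vec) then VV[1][1]++ -> VV[1]=[0, 1, 0, 1]
Event 2: SEND 1->3: VV[1][1]++ -> VV[1]=[0, 2, 0, 1], msg_vec=[0, 2, 0, 1]; VV[3]=max(VV[3],msg_vec) then VV[3][3]++ -> VV[3]=[0, 2, 0, 2]
Event 3: LOCAL 0: VV[0][0]++ -> VV[0]=[1, 0, 0, 0]
Event 4: SEND 0->3: VV[0][0]++ -> VV[0]=[2, 0, 0, 0], msg_vec=[2, 0, 0, 0]; VV[3]=max(VV[3],msg_vec) then VV[3][3]++ -> VV[3]=[2, 2, 0, 3]
Final vectors: VV[0]=[2, 0, 0, 0]; VV[1]=[0, 2, 0, 1]; VV[2]=[0, 0, 0, 0]; VV[3]=[2, 2, 0, 3]

Answer: 0 0 0 0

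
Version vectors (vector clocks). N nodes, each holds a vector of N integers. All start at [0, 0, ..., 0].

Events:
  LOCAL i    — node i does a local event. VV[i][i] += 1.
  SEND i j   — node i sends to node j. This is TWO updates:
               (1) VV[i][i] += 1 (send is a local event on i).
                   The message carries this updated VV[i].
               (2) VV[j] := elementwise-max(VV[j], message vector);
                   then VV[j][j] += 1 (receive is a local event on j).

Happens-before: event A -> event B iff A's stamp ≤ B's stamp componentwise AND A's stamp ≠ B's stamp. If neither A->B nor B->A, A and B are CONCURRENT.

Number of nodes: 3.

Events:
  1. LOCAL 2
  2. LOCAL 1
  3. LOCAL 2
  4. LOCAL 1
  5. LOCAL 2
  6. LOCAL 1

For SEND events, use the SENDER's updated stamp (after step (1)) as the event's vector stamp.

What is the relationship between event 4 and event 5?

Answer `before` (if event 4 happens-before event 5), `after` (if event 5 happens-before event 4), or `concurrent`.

Initial: VV[0]=[0, 0, 0]
Initial: VV[1]=[0, 0, 0]
Initial: VV[2]=[0, 0, 0]
Event 1: LOCAL 2: VV[2][2]++ -> VV[2]=[0, 0, 1]
Event 2: LOCAL 1: VV[1][1]++ -> VV[1]=[0, 1, 0]
Event 3: LOCAL 2: VV[2][2]++ -> VV[2]=[0, 0, 2]
Event 4: LOCAL 1: VV[1][1]++ -> VV[1]=[0, 2, 0]
Event 5: LOCAL 2: VV[2][2]++ -> VV[2]=[0, 0, 3]
Event 6: LOCAL 1: VV[1][1]++ -> VV[1]=[0, 3, 0]
Event 4 stamp: [0, 2, 0]
Event 5 stamp: [0, 0, 3]
[0, 2, 0] <= [0, 0, 3]? False
[0, 0, 3] <= [0, 2, 0]? False
Relation: concurrent

Answer: concurrent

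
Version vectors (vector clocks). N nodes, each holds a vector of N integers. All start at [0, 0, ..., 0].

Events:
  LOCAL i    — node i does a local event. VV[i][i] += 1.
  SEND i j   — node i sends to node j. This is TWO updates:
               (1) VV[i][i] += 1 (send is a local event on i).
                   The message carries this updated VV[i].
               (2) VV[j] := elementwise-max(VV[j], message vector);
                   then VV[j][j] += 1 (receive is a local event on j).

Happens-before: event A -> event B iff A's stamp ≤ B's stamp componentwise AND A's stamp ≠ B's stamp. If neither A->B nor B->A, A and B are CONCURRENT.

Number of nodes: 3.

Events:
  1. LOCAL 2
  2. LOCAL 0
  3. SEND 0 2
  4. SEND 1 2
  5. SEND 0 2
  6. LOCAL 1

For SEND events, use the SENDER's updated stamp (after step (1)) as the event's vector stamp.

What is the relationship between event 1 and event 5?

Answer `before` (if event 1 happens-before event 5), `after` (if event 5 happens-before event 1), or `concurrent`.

Answer: concurrent

Derivation:
Initial: VV[0]=[0, 0, 0]
Initial: VV[1]=[0, 0, 0]
Initial: VV[2]=[0, 0, 0]
Event 1: LOCAL 2: VV[2][2]++ -> VV[2]=[0, 0, 1]
Event 2: LOCAL 0: VV[0][0]++ -> VV[0]=[1, 0, 0]
Event 3: SEND 0->2: VV[0][0]++ -> VV[0]=[2, 0, 0], msg_vec=[2, 0, 0]; VV[2]=max(VV[2],msg_vec) then VV[2][2]++ -> VV[2]=[2, 0, 2]
Event 4: SEND 1->2: VV[1][1]++ -> VV[1]=[0, 1, 0], msg_vec=[0, 1, 0]; VV[2]=max(VV[2],msg_vec) then VV[2][2]++ -> VV[2]=[2, 1, 3]
Event 5: SEND 0->2: VV[0][0]++ -> VV[0]=[3, 0, 0], msg_vec=[3, 0, 0]; VV[2]=max(VV[2],msg_vec) then VV[2][2]++ -> VV[2]=[3, 1, 4]
Event 6: LOCAL 1: VV[1][1]++ -> VV[1]=[0, 2, 0]
Event 1 stamp: [0, 0, 1]
Event 5 stamp: [3, 0, 0]
[0, 0, 1] <= [3, 0, 0]? False
[3, 0, 0] <= [0, 0, 1]? False
Relation: concurrent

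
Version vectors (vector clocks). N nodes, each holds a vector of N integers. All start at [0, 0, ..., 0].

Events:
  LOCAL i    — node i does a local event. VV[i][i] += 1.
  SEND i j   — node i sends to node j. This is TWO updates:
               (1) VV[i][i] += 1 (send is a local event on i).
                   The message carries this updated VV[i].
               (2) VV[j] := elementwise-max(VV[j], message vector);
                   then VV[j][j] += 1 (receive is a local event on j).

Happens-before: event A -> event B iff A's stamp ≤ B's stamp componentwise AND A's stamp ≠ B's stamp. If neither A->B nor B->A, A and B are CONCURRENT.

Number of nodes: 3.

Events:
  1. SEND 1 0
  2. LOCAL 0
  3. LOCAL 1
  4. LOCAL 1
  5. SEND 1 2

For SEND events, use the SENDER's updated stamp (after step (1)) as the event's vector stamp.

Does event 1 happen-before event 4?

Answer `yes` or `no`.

Answer: yes

Derivation:
Initial: VV[0]=[0, 0, 0]
Initial: VV[1]=[0, 0, 0]
Initial: VV[2]=[0, 0, 0]
Event 1: SEND 1->0: VV[1][1]++ -> VV[1]=[0, 1, 0], msg_vec=[0, 1, 0]; VV[0]=max(VV[0],msg_vec) then VV[0][0]++ -> VV[0]=[1, 1, 0]
Event 2: LOCAL 0: VV[0][0]++ -> VV[0]=[2, 1, 0]
Event 3: LOCAL 1: VV[1][1]++ -> VV[1]=[0, 2, 0]
Event 4: LOCAL 1: VV[1][1]++ -> VV[1]=[0, 3, 0]
Event 5: SEND 1->2: VV[1][1]++ -> VV[1]=[0, 4, 0], msg_vec=[0, 4, 0]; VV[2]=max(VV[2],msg_vec) then VV[2][2]++ -> VV[2]=[0, 4, 1]
Event 1 stamp: [0, 1, 0]
Event 4 stamp: [0, 3, 0]
[0, 1, 0] <= [0, 3, 0]? True. Equal? False. Happens-before: True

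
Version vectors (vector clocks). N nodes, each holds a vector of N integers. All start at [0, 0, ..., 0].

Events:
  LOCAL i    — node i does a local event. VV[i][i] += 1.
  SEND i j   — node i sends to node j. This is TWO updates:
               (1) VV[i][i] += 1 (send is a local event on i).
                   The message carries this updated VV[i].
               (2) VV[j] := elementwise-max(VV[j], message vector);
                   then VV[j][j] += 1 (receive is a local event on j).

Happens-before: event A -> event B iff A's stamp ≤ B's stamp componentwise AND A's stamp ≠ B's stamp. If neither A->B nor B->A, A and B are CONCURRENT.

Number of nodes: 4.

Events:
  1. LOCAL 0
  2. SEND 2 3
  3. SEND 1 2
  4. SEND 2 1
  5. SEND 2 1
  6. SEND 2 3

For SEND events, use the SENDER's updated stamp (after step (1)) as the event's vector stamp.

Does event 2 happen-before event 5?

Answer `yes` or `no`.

Answer: yes

Derivation:
Initial: VV[0]=[0, 0, 0, 0]
Initial: VV[1]=[0, 0, 0, 0]
Initial: VV[2]=[0, 0, 0, 0]
Initial: VV[3]=[0, 0, 0, 0]
Event 1: LOCAL 0: VV[0][0]++ -> VV[0]=[1, 0, 0, 0]
Event 2: SEND 2->3: VV[2][2]++ -> VV[2]=[0, 0, 1, 0], msg_vec=[0, 0, 1, 0]; VV[3]=max(VV[3],msg_vec) then VV[3][3]++ -> VV[3]=[0, 0, 1, 1]
Event 3: SEND 1->2: VV[1][1]++ -> VV[1]=[0, 1, 0, 0], msg_vec=[0, 1, 0, 0]; VV[2]=max(VV[2],msg_vec) then VV[2][2]++ -> VV[2]=[0, 1, 2, 0]
Event 4: SEND 2->1: VV[2][2]++ -> VV[2]=[0, 1, 3, 0], msg_vec=[0, 1, 3, 0]; VV[1]=max(VV[1],msg_vec) then VV[1][1]++ -> VV[1]=[0, 2, 3, 0]
Event 5: SEND 2->1: VV[2][2]++ -> VV[2]=[0, 1, 4, 0], msg_vec=[0, 1, 4, 0]; VV[1]=max(VV[1],msg_vec) then VV[1][1]++ -> VV[1]=[0, 3, 4, 0]
Event 6: SEND 2->3: VV[2][2]++ -> VV[2]=[0, 1, 5, 0], msg_vec=[0, 1, 5, 0]; VV[3]=max(VV[3],msg_vec) then VV[3][3]++ -> VV[3]=[0, 1, 5, 2]
Event 2 stamp: [0, 0, 1, 0]
Event 5 stamp: [0, 1, 4, 0]
[0, 0, 1, 0] <= [0, 1, 4, 0]? True. Equal? False. Happens-before: True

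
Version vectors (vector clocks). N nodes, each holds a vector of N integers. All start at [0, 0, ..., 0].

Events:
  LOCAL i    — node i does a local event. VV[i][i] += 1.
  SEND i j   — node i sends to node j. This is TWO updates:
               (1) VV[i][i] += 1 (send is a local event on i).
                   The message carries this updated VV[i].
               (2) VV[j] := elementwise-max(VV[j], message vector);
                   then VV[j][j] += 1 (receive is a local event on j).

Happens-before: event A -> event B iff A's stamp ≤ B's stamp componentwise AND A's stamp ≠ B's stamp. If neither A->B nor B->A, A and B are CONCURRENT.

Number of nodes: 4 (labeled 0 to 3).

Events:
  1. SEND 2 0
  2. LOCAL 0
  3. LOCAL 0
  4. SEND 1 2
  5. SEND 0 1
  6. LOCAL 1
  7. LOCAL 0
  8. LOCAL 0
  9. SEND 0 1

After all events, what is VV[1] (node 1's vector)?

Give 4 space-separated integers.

Answer: 7 4 1 0

Derivation:
Initial: VV[0]=[0, 0, 0, 0]
Initial: VV[1]=[0, 0, 0, 0]
Initial: VV[2]=[0, 0, 0, 0]
Initial: VV[3]=[0, 0, 0, 0]
Event 1: SEND 2->0: VV[2][2]++ -> VV[2]=[0, 0, 1, 0], msg_vec=[0, 0, 1, 0]; VV[0]=max(VV[0],msg_vec) then VV[0][0]++ -> VV[0]=[1, 0, 1, 0]
Event 2: LOCAL 0: VV[0][0]++ -> VV[0]=[2, 0, 1, 0]
Event 3: LOCAL 0: VV[0][0]++ -> VV[0]=[3, 0, 1, 0]
Event 4: SEND 1->2: VV[1][1]++ -> VV[1]=[0, 1, 0, 0], msg_vec=[0, 1, 0, 0]; VV[2]=max(VV[2],msg_vec) then VV[2][2]++ -> VV[2]=[0, 1, 2, 0]
Event 5: SEND 0->1: VV[0][0]++ -> VV[0]=[4, 0, 1, 0], msg_vec=[4, 0, 1, 0]; VV[1]=max(VV[1],msg_vec) then VV[1][1]++ -> VV[1]=[4, 2, 1, 0]
Event 6: LOCAL 1: VV[1][1]++ -> VV[1]=[4, 3, 1, 0]
Event 7: LOCAL 0: VV[0][0]++ -> VV[0]=[5, 0, 1, 0]
Event 8: LOCAL 0: VV[0][0]++ -> VV[0]=[6, 0, 1, 0]
Event 9: SEND 0->1: VV[0][0]++ -> VV[0]=[7, 0, 1, 0], msg_vec=[7, 0, 1, 0]; VV[1]=max(VV[1],msg_vec) then VV[1][1]++ -> VV[1]=[7, 4, 1, 0]
Final vectors: VV[0]=[7, 0, 1, 0]; VV[1]=[7, 4, 1, 0]; VV[2]=[0, 1, 2, 0]; VV[3]=[0, 0, 0, 0]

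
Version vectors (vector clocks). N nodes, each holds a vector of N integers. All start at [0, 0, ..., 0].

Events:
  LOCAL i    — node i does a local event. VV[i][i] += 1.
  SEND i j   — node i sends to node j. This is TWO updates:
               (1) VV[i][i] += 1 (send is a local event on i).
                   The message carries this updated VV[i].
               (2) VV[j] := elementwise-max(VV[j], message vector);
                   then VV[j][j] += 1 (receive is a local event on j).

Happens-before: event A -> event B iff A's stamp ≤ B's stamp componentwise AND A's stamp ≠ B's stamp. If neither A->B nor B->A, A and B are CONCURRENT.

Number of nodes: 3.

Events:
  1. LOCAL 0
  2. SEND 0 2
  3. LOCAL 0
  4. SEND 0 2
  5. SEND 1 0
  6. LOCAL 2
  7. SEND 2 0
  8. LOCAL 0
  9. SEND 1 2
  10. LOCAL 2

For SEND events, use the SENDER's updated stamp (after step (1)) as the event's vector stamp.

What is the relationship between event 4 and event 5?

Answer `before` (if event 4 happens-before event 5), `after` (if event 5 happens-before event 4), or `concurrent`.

Initial: VV[0]=[0, 0, 0]
Initial: VV[1]=[0, 0, 0]
Initial: VV[2]=[0, 0, 0]
Event 1: LOCAL 0: VV[0][0]++ -> VV[0]=[1, 0, 0]
Event 2: SEND 0->2: VV[0][0]++ -> VV[0]=[2, 0, 0], msg_vec=[2, 0, 0]; VV[2]=max(VV[2],msg_vec) then VV[2][2]++ -> VV[2]=[2, 0, 1]
Event 3: LOCAL 0: VV[0][0]++ -> VV[0]=[3, 0, 0]
Event 4: SEND 0->2: VV[0][0]++ -> VV[0]=[4, 0, 0], msg_vec=[4, 0, 0]; VV[2]=max(VV[2],msg_vec) then VV[2][2]++ -> VV[2]=[4, 0, 2]
Event 5: SEND 1->0: VV[1][1]++ -> VV[1]=[0, 1, 0], msg_vec=[0, 1, 0]; VV[0]=max(VV[0],msg_vec) then VV[0][0]++ -> VV[0]=[5, 1, 0]
Event 6: LOCAL 2: VV[2][2]++ -> VV[2]=[4, 0, 3]
Event 7: SEND 2->0: VV[2][2]++ -> VV[2]=[4, 0, 4], msg_vec=[4, 0, 4]; VV[0]=max(VV[0],msg_vec) then VV[0][0]++ -> VV[0]=[6, 1, 4]
Event 8: LOCAL 0: VV[0][0]++ -> VV[0]=[7, 1, 4]
Event 9: SEND 1->2: VV[1][1]++ -> VV[1]=[0, 2, 0], msg_vec=[0, 2, 0]; VV[2]=max(VV[2],msg_vec) then VV[2][2]++ -> VV[2]=[4, 2, 5]
Event 10: LOCAL 2: VV[2][2]++ -> VV[2]=[4, 2, 6]
Event 4 stamp: [4, 0, 0]
Event 5 stamp: [0, 1, 0]
[4, 0, 0] <= [0, 1, 0]? False
[0, 1, 0] <= [4, 0, 0]? False
Relation: concurrent

Answer: concurrent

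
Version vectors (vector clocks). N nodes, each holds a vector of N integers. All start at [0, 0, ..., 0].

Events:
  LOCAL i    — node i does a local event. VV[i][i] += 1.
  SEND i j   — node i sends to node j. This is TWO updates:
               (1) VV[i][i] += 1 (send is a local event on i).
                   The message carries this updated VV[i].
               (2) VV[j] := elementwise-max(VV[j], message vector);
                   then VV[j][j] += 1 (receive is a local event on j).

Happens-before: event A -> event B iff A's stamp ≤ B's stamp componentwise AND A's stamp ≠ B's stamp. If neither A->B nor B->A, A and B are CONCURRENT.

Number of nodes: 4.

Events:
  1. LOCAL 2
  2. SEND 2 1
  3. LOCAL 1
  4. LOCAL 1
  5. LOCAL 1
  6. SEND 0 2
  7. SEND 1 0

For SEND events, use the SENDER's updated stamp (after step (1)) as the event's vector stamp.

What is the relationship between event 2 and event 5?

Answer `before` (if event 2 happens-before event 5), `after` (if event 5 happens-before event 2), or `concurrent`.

Initial: VV[0]=[0, 0, 0, 0]
Initial: VV[1]=[0, 0, 0, 0]
Initial: VV[2]=[0, 0, 0, 0]
Initial: VV[3]=[0, 0, 0, 0]
Event 1: LOCAL 2: VV[2][2]++ -> VV[2]=[0, 0, 1, 0]
Event 2: SEND 2->1: VV[2][2]++ -> VV[2]=[0, 0, 2, 0], msg_vec=[0, 0, 2, 0]; VV[1]=max(VV[1],msg_vec) then VV[1][1]++ -> VV[1]=[0, 1, 2, 0]
Event 3: LOCAL 1: VV[1][1]++ -> VV[1]=[0, 2, 2, 0]
Event 4: LOCAL 1: VV[1][1]++ -> VV[1]=[0, 3, 2, 0]
Event 5: LOCAL 1: VV[1][1]++ -> VV[1]=[0, 4, 2, 0]
Event 6: SEND 0->2: VV[0][0]++ -> VV[0]=[1, 0, 0, 0], msg_vec=[1, 0, 0, 0]; VV[2]=max(VV[2],msg_vec) then VV[2][2]++ -> VV[2]=[1, 0, 3, 0]
Event 7: SEND 1->0: VV[1][1]++ -> VV[1]=[0, 5, 2, 0], msg_vec=[0, 5, 2, 0]; VV[0]=max(VV[0],msg_vec) then VV[0][0]++ -> VV[0]=[2, 5, 2, 0]
Event 2 stamp: [0, 0, 2, 0]
Event 5 stamp: [0, 4, 2, 0]
[0, 0, 2, 0] <= [0, 4, 2, 0]? True
[0, 4, 2, 0] <= [0, 0, 2, 0]? False
Relation: before

Answer: before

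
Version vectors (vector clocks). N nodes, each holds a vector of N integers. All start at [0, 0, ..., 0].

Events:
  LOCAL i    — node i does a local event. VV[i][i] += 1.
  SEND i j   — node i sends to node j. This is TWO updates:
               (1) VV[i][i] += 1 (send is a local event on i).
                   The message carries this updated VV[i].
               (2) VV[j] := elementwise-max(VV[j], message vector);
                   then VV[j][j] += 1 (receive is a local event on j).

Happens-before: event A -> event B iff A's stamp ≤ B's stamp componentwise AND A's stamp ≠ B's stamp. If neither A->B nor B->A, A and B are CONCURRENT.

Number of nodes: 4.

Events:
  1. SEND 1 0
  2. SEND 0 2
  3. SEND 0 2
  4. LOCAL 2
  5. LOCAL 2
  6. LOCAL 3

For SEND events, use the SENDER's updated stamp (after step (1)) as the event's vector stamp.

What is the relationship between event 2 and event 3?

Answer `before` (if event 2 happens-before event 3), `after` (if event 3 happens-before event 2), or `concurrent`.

Initial: VV[0]=[0, 0, 0, 0]
Initial: VV[1]=[0, 0, 0, 0]
Initial: VV[2]=[0, 0, 0, 0]
Initial: VV[3]=[0, 0, 0, 0]
Event 1: SEND 1->0: VV[1][1]++ -> VV[1]=[0, 1, 0, 0], msg_vec=[0, 1, 0, 0]; VV[0]=max(VV[0],msg_vec) then VV[0][0]++ -> VV[0]=[1, 1, 0, 0]
Event 2: SEND 0->2: VV[0][0]++ -> VV[0]=[2, 1, 0, 0], msg_vec=[2, 1, 0, 0]; VV[2]=max(VV[2],msg_vec) then VV[2][2]++ -> VV[2]=[2, 1, 1, 0]
Event 3: SEND 0->2: VV[0][0]++ -> VV[0]=[3, 1, 0, 0], msg_vec=[3, 1, 0, 0]; VV[2]=max(VV[2],msg_vec) then VV[2][2]++ -> VV[2]=[3, 1, 2, 0]
Event 4: LOCAL 2: VV[2][2]++ -> VV[2]=[3, 1, 3, 0]
Event 5: LOCAL 2: VV[2][2]++ -> VV[2]=[3, 1, 4, 0]
Event 6: LOCAL 3: VV[3][3]++ -> VV[3]=[0, 0, 0, 1]
Event 2 stamp: [2, 1, 0, 0]
Event 3 stamp: [3, 1, 0, 0]
[2, 1, 0, 0] <= [3, 1, 0, 0]? True
[3, 1, 0, 0] <= [2, 1, 0, 0]? False
Relation: before

Answer: before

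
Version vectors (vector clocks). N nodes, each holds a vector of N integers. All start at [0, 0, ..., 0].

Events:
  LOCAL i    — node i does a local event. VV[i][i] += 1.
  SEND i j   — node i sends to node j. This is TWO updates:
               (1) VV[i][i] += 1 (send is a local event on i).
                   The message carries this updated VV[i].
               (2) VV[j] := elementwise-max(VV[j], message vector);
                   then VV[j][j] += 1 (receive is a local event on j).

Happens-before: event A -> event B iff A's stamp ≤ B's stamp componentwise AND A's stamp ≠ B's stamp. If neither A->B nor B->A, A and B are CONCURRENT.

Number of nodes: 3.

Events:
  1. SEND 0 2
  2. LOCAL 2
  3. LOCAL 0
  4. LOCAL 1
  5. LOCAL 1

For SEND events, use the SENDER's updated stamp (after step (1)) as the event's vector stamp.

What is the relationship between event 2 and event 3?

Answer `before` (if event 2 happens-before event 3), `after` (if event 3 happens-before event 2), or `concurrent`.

Initial: VV[0]=[0, 0, 0]
Initial: VV[1]=[0, 0, 0]
Initial: VV[2]=[0, 0, 0]
Event 1: SEND 0->2: VV[0][0]++ -> VV[0]=[1, 0, 0], msg_vec=[1, 0, 0]; VV[2]=max(VV[2],msg_vec) then VV[2][2]++ -> VV[2]=[1, 0, 1]
Event 2: LOCAL 2: VV[2][2]++ -> VV[2]=[1, 0, 2]
Event 3: LOCAL 0: VV[0][0]++ -> VV[0]=[2, 0, 0]
Event 4: LOCAL 1: VV[1][1]++ -> VV[1]=[0, 1, 0]
Event 5: LOCAL 1: VV[1][1]++ -> VV[1]=[0, 2, 0]
Event 2 stamp: [1, 0, 2]
Event 3 stamp: [2, 0, 0]
[1, 0, 2] <= [2, 0, 0]? False
[2, 0, 0] <= [1, 0, 2]? False
Relation: concurrent

Answer: concurrent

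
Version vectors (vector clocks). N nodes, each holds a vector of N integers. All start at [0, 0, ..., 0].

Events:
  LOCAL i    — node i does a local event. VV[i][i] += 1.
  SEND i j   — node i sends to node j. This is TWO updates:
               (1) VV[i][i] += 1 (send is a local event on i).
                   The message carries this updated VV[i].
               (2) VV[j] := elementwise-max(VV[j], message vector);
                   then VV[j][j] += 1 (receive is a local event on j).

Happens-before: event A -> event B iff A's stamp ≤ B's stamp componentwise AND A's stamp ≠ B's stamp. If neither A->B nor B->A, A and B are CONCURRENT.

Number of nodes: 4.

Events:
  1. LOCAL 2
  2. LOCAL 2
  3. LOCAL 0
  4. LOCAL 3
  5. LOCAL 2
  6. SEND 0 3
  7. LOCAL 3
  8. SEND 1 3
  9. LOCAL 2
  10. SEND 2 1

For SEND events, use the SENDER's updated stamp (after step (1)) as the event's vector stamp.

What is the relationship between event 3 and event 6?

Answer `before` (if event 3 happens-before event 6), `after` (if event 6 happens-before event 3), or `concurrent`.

Answer: before

Derivation:
Initial: VV[0]=[0, 0, 0, 0]
Initial: VV[1]=[0, 0, 0, 0]
Initial: VV[2]=[0, 0, 0, 0]
Initial: VV[3]=[0, 0, 0, 0]
Event 1: LOCAL 2: VV[2][2]++ -> VV[2]=[0, 0, 1, 0]
Event 2: LOCAL 2: VV[2][2]++ -> VV[2]=[0, 0, 2, 0]
Event 3: LOCAL 0: VV[0][0]++ -> VV[0]=[1, 0, 0, 0]
Event 4: LOCAL 3: VV[3][3]++ -> VV[3]=[0, 0, 0, 1]
Event 5: LOCAL 2: VV[2][2]++ -> VV[2]=[0, 0, 3, 0]
Event 6: SEND 0->3: VV[0][0]++ -> VV[0]=[2, 0, 0, 0], msg_vec=[2, 0, 0, 0]; VV[3]=max(VV[3],msg_vec) then VV[3][3]++ -> VV[3]=[2, 0, 0, 2]
Event 7: LOCAL 3: VV[3][3]++ -> VV[3]=[2, 0, 0, 3]
Event 8: SEND 1->3: VV[1][1]++ -> VV[1]=[0, 1, 0, 0], msg_vec=[0, 1, 0, 0]; VV[3]=max(VV[3],msg_vec) then VV[3][3]++ -> VV[3]=[2, 1, 0, 4]
Event 9: LOCAL 2: VV[2][2]++ -> VV[2]=[0, 0, 4, 0]
Event 10: SEND 2->1: VV[2][2]++ -> VV[2]=[0, 0, 5, 0], msg_vec=[0, 0, 5, 0]; VV[1]=max(VV[1],msg_vec) then VV[1][1]++ -> VV[1]=[0, 2, 5, 0]
Event 3 stamp: [1, 0, 0, 0]
Event 6 stamp: [2, 0, 0, 0]
[1, 0, 0, 0] <= [2, 0, 0, 0]? True
[2, 0, 0, 0] <= [1, 0, 0, 0]? False
Relation: before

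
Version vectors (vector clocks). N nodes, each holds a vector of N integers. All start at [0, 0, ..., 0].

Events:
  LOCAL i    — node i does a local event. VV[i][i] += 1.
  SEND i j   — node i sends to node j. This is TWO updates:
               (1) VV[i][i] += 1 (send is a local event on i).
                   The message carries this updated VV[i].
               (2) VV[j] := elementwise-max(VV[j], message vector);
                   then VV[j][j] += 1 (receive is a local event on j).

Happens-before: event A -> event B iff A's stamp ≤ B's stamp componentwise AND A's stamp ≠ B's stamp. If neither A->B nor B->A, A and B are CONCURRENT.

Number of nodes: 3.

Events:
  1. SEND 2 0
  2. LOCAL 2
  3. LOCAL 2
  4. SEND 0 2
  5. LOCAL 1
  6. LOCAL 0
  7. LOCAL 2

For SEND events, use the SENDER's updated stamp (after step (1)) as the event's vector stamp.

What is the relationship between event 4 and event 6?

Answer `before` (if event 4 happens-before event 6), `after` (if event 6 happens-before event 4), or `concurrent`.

Answer: before

Derivation:
Initial: VV[0]=[0, 0, 0]
Initial: VV[1]=[0, 0, 0]
Initial: VV[2]=[0, 0, 0]
Event 1: SEND 2->0: VV[2][2]++ -> VV[2]=[0, 0, 1], msg_vec=[0, 0, 1]; VV[0]=max(VV[0],msg_vec) then VV[0][0]++ -> VV[0]=[1, 0, 1]
Event 2: LOCAL 2: VV[2][2]++ -> VV[2]=[0, 0, 2]
Event 3: LOCAL 2: VV[2][2]++ -> VV[2]=[0, 0, 3]
Event 4: SEND 0->2: VV[0][0]++ -> VV[0]=[2, 0, 1], msg_vec=[2, 0, 1]; VV[2]=max(VV[2],msg_vec) then VV[2][2]++ -> VV[2]=[2, 0, 4]
Event 5: LOCAL 1: VV[1][1]++ -> VV[1]=[0, 1, 0]
Event 6: LOCAL 0: VV[0][0]++ -> VV[0]=[3, 0, 1]
Event 7: LOCAL 2: VV[2][2]++ -> VV[2]=[2, 0, 5]
Event 4 stamp: [2, 0, 1]
Event 6 stamp: [3, 0, 1]
[2, 0, 1] <= [3, 0, 1]? True
[3, 0, 1] <= [2, 0, 1]? False
Relation: before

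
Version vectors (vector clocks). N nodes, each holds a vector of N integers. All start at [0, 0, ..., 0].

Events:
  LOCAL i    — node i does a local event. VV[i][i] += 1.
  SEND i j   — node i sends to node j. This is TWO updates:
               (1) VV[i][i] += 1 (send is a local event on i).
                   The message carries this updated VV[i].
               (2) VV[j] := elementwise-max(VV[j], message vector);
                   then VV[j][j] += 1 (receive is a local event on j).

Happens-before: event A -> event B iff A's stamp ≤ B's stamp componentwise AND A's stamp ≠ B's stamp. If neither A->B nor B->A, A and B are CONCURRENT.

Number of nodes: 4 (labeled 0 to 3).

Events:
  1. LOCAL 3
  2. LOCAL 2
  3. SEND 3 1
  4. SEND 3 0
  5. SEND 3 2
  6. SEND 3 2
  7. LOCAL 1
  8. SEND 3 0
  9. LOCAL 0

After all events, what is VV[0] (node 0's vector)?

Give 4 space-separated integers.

Initial: VV[0]=[0, 0, 0, 0]
Initial: VV[1]=[0, 0, 0, 0]
Initial: VV[2]=[0, 0, 0, 0]
Initial: VV[3]=[0, 0, 0, 0]
Event 1: LOCAL 3: VV[3][3]++ -> VV[3]=[0, 0, 0, 1]
Event 2: LOCAL 2: VV[2][2]++ -> VV[2]=[0, 0, 1, 0]
Event 3: SEND 3->1: VV[3][3]++ -> VV[3]=[0, 0, 0, 2], msg_vec=[0, 0, 0, 2]; VV[1]=max(VV[1],msg_vec) then VV[1][1]++ -> VV[1]=[0, 1, 0, 2]
Event 4: SEND 3->0: VV[3][3]++ -> VV[3]=[0, 0, 0, 3], msg_vec=[0, 0, 0, 3]; VV[0]=max(VV[0],msg_vec) then VV[0][0]++ -> VV[0]=[1, 0, 0, 3]
Event 5: SEND 3->2: VV[3][3]++ -> VV[3]=[0, 0, 0, 4], msg_vec=[0, 0, 0, 4]; VV[2]=max(VV[2],msg_vec) then VV[2][2]++ -> VV[2]=[0, 0, 2, 4]
Event 6: SEND 3->2: VV[3][3]++ -> VV[3]=[0, 0, 0, 5], msg_vec=[0, 0, 0, 5]; VV[2]=max(VV[2],msg_vec) then VV[2][2]++ -> VV[2]=[0, 0, 3, 5]
Event 7: LOCAL 1: VV[1][1]++ -> VV[1]=[0, 2, 0, 2]
Event 8: SEND 3->0: VV[3][3]++ -> VV[3]=[0, 0, 0, 6], msg_vec=[0, 0, 0, 6]; VV[0]=max(VV[0],msg_vec) then VV[0][0]++ -> VV[0]=[2, 0, 0, 6]
Event 9: LOCAL 0: VV[0][0]++ -> VV[0]=[3, 0, 0, 6]
Final vectors: VV[0]=[3, 0, 0, 6]; VV[1]=[0, 2, 0, 2]; VV[2]=[0, 0, 3, 5]; VV[3]=[0, 0, 0, 6]

Answer: 3 0 0 6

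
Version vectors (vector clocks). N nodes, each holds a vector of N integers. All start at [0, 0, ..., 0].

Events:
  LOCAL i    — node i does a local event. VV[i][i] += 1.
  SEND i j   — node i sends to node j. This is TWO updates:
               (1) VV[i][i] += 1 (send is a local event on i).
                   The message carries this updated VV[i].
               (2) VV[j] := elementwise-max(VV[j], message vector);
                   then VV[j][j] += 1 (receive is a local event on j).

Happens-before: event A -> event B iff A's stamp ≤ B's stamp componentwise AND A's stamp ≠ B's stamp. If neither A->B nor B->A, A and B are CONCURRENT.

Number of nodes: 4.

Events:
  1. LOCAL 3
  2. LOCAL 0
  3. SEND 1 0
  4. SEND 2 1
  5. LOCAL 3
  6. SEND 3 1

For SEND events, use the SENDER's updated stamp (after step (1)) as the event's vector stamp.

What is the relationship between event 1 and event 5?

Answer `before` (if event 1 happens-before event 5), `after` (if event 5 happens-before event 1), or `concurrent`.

Initial: VV[0]=[0, 0, 0, 0]
Initial: VV[1]=[0, 0, 0, 0]
Initial: VV[2]=[0, 0, 0, 0]
Initial: VV[3]=[0, 0, 0, 0]
Event 1: LOCAL 3: VV[3][3]++ -> VV[3]=[0, 0, 0, 1]
Event 2: LOCAL 0: VV[0][0]++ -> VV[0]=[1, 0, 0, 0]
Event 3: SEND 1->0: VV[1][1]++ -> VV[1]=[0, 1, 0, 0], msg_vec=[0, 1, 0, 0]; VV[0]=max(VV[0],msg_vec) then VV[0][0]++ -> VV[0]=[2, 1, 0, 0]
Event 4: SEND 2->1: VV[2][2]++ -> VV[2]=[0, 0, 1, 0], msg_vec=[0, 0, 1, 0]; VV[1]=max(VV[1],msg_vec) then VV[1][1]++ -> VV[1]=[0, 2, 1, 0]
Event 5: LOCAL 3: VV[3][3]++ -> VV[3]=[0, 0, 0, 2]
Event 6: SEND 3->1: VV[3][3]++ -> VV[3]=[0, 0, 0, 3], msg_vec=[0, 0, 0, 3]; VV[1]=max(VV[1],msg_vec) then VV[1][1]++ -> VV[1]=[0, 3, 1, 3]
Event 1 stamp: [0, 0, 0, 1]
Event 5 stamp: [0, 0, 0, 2]
[0, 0, 0, 1] <= [0, 0, 0, 2]? True
[0, 0, 0, 2] <= [0, 0, 0, 1]? False
Relation: before

Answer: before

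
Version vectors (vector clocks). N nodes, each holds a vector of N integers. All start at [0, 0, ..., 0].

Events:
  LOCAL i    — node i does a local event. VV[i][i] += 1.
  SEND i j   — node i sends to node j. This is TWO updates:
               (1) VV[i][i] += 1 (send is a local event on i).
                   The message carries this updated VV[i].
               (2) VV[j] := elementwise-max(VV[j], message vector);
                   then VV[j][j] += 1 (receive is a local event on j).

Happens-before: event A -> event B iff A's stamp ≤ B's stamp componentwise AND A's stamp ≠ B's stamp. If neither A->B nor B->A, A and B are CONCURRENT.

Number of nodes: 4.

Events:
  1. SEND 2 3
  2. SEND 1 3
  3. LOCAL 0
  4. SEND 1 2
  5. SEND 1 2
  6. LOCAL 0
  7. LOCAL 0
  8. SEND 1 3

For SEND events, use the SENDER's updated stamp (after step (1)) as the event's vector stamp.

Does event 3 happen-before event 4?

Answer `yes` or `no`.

Initial: VV[0]=[0, 0, 0, 0]
Initial: VV[1]=[0, 0, 0, 0]
Initial: VV[2]=[0, 0, 0, 0]
Initial: VV[3]=[0, 0, 0, 0]
Event 1: SEND 2->3: VV[2][2]++ -> VV[2]=[0, 0, 1, 0], msg_vec=[0, 0, 1, 0]; VV[3]=max(VV[3],msg_vec) then VV[3][3]++ -> VV[3]=[0, 0, 1, 1]
Event 2: SEND 1->3: VV[1][1]++ -> VV[1]=[0, 1, 0, 0], msg_vec=[0, 1, 0, 0]; VV[3]=max(VV[3],msg_vec) then VV[3][3]++ -> VV[3]=[0, 1, 1, 2]
Event 3: LOCAL 0: VV[0][0]++ -> VV[0]=[1, 0, 0, 0]
Event 4: SEND 1->2: VV[1][1]++ -> VV[1]=[0, 2, 0, 0], msg_vec=[0, 2, 0, 0]; VV[2]=max(VV[2],msg_vec) then VV[2][2]++ -> VV[2]=[0, 2, 2, 0]
Event 5: SEND 1->2: VV[1][1]++ -> VV[1]=[0, 3, 0, 0], msg_vec=[0, 3, 0, 0]; VV[2]=max(VV[2],msg_vec) then VV[2][2]++ -> VV[2]=[0, 3, 3, 0]
Event 6: LOCAL 0: VV[0][0]++ -> VV[0]=[2, 0, 0, 0]
Event 7: LOCAL 0: VV[0][0]++ -> VV[0]=[3, 0, 0, 0]
Event 8: SEND 1->3: VV[1][1]++ -> VV[1]=[0, 4, 0, 0], msg_vec=[0, 4, 0, 0]; VV[3]=max(VV[3],msg_vec) then VV[3][3]++ -> VV[3]=[0, 4, 1, 3]
Event 3 stamp: [1, 0, 0, 0]
Event 4 stamp: [0, 2, 0, 0]
[1, 0, 0, 0] <= [0, 2, 0, 0]? False. Equal? False. Happens-before: False

Answer: no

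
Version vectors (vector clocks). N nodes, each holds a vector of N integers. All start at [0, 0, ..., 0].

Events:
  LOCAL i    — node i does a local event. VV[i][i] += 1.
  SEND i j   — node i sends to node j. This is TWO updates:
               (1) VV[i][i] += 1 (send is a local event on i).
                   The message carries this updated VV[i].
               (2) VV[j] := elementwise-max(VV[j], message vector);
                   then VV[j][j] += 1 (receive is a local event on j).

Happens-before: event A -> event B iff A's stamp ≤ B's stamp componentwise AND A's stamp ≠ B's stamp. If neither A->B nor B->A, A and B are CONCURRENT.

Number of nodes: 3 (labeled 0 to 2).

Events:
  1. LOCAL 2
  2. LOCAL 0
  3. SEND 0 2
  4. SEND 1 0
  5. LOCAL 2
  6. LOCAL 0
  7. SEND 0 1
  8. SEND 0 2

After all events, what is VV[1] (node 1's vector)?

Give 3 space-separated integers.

Initial: VV[0]=[0, 0, 0]
Initial: VV[1]=[0, 0, 0]
Initial: VV[2]=[0, 0, 0]
Event 1: LOCAL 2: VV[2][2]++ -> VV[2]=[0, 0, 1]
Event 2: LOCAL 0: VV[0][0]++ -> VV[0]=[1, 0, 0]
Event 3: SEND 0->2: VV[0][0]++ -> VV[0]=[2, 0, 0], msg_vec=[2, 0, 0]; VV[2]=max(VV[2],msg_vec) then VV[2][2]++ -> VV[2]=[2, 0, 2]
Event 4: SEND 1->0: VV[1][1]++ -> VV[1]=[0, 1, 0], msg_vec=[0, 1, 0]; VV[0]=max(VV[0],msg_vec) then VV[0][0]++ -> VV[0]=[3, 1, 0]
Event 5: LOCAL 2: VV[2][2]++ -> VV[2]=[2, 0, 3]
Event 6: LOCAL 0: VV[0][0]++ -> VV[0]=[4, 1, 0]
Event 7: SEND 0->1: VV[0][0]++ -> VV[0]=[5, 1, 0], msg_vec=[5, 1, 0]; VV[1]=max(VV[1],msg_vec) then VV[1][1]++ -> VV[1]=[5, 2, 0]
Event 8: SEND 0->2: VV[0][0]++ -> VV[0]=[6, 1, 0], msg_vec=[6, 1, 0]; VV[2]=max(VV[2],msg_vec) then VV[2][2]++ -> VV[2]=[6, 1, 4]
Final vectors: VV[0]=[6, 1, 0]; VV[1]=[5, 2, 0]; VV[2]=[6, 1, 4]

Answer: 5 2 0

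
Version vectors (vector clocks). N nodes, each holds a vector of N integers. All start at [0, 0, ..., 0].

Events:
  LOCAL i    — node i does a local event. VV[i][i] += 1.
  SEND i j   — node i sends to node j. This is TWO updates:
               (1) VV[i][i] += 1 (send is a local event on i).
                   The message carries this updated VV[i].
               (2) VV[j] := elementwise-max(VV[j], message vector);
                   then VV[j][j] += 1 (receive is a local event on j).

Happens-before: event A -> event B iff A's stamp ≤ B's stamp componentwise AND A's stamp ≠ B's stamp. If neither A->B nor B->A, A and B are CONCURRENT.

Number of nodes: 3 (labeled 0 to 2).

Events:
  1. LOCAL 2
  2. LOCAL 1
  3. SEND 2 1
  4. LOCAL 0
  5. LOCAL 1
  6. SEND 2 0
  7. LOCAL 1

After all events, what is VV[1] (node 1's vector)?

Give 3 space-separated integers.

Answer: 0 4 2

Derivation:
Initial: VV[0]=[0, 0, 0]
Initial: VV[1]=[0, 0, 0]
Initial: VV[2]=[0, 0, 0]
Event 1: LOCAL 2: VV[2][2]++ -> VV[2]=[0, 0, 1]
Event 2: LOCAL 1: VV[1][1]++ -> VV[1]=[0, 1, 0]
Event 3: SEND 2->1: VV[2][2]++ -> VV[2]=[0, 0, 2], msg_vec=[0, 0, 2]; VV[1]=max(VV[1],msg_vec) then VV[1][1]++ -> VV[1]=[0, 2, 2]
Event 4: LOCAL 0: VV[0][0]++ -> VV[0]=[1, 0, 0]
Event 5: LOCAL 1: VV[1][1]++ -> VV[1]=[0, 3, 2]
Event 6: SEND 2->0: VV[2][2]++ -> VV[2]=[0, 0, 3], msg_vec=[0, 0, 3]; VV[0]=max(VV[0],msg_vec) then VV[0][0]++ -> VV[0]=[2, 0, 3]
Event 7: LOCAL 1: VV[1][1]++ -> VV[1]=[0, 4, 2]
Final vectors: VV[0]=[2, 0, 3]; VV[1]=[0, 4, 2]; VV[2]=[0, 0, 3]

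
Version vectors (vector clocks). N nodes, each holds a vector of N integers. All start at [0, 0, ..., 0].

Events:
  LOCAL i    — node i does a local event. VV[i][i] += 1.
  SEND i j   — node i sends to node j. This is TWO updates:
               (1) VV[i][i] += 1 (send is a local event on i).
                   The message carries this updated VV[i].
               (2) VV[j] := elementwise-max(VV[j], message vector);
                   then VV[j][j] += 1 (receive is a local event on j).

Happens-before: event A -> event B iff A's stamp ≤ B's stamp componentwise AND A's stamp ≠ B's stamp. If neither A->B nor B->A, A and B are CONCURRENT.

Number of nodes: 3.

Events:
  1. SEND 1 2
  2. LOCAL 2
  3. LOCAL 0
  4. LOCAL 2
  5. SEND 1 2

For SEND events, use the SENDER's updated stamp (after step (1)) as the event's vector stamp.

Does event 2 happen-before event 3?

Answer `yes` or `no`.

Initial: VV[0]=[0, 0, 0]
Initial: VV[1]=[0, 0, 0]
Initial: VV[2]=[0, 0, 0]
Event 1: SEND 1->2: VV[1][1]++ -> VV[1]=[0, 1, 0], msg_vec=[0, 1, 0]; VV[2]=max(VV[2],msg_vec) then VV[2][2]++ -> VV[2]=[0, 1, 1]
Event 2: LOCAL 2: VV[2][2]++ -> VV[2]=[0, 1, 2]
Event 3: LOCAL 0: VV[0][0]++ -> VV[0]=[1, 0, 0]
Event 4: LOCAL 2: VV[2][2]++ -> VV[2]=[0, 1, 3]
Event 5: SEND 1->2: VV[1][1]++ -> VV[1]=[0, 2, 0], msg_vec=[0, 2, 0]; VV[2]=max(VV[2],msg_vec) then VV[2][2]++ -> VV[2]=[0, 2, 4]
Event 2 stamp: [0, 1, 2]
Event 3 stamp: [1, 0, 0]
[0, 1, 2] <= [1, 0, 0]? False. Equal? False. Happens-before: False

Answer: no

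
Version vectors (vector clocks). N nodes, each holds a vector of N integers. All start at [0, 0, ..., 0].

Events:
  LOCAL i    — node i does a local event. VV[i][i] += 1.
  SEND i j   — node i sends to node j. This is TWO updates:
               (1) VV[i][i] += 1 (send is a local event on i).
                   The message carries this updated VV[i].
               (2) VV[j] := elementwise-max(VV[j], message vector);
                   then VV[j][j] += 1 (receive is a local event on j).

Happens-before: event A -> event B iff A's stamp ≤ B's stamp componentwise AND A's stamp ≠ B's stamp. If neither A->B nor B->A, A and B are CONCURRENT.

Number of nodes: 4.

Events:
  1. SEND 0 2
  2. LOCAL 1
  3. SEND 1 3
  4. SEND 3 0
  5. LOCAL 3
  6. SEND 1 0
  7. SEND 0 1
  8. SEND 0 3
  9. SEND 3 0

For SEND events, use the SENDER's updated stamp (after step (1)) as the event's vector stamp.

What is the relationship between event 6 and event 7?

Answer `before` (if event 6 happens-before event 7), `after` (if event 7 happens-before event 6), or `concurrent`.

Answer: before

Derivation:
Initial: VV[0]=[0, 0, 0, 0]
Initial: VV[1]=[0, 0, 0, 0]
Initial: VV[2]=[0, 0, 0, 0]
Initial: VV[3]=[0, 0, 0, 0]
Event 1: SEND 0->2: VV[0][0]++ -> VV[0]=[1, 0, 0, 0], msg_vec=[1, 0, 0, 0]; VV[2]=max(VV[2],msg_vec) then VV[2][2]++ -> VV[2]=[1, 0, 1, 0]
Event 2: LOCAL 1: VV[1][1]++ -> VV[1]=[0, 1, 0, 0]
Event 3: SEND 1->3: VV[1][1]++ -> VV[1]=[0, 2, 0, 0], msg_vec=[0, 2, 0, 0]; VV[3]=max(VV[3],msg_vec) then VV[3][3]++ -> VV[3]=[0, 2, 0, 1]
Event 4: SEND 3->0: VV[3][3]++ -> VV[3]=[0, 2, 0, 2], msg_vec=[0, 2, 0, 2]; VV[0]=max(VV[0],msg_vec) then VV[0][0]++ -> VV[0]=[2, 2, 0, 2]
Event 5: LOCAL 3: VV[3][3]++ -> VV[3]=[0, 2, 0, 3]
Event 6: SEND 1->0: VV[1][1]++ -> VV[1]=[0, 3, 0, 0], msg_vec=[0, 3, 0, 0]; VV[0]=max(VV[0],msg_vec) then VV[0][0]++ -> VV[0]=[3, 3, 0, 2]
Event 7: SEND 0->1: VV[0][0]++ -> VV[0]=[4, 3, 0, 2], msg_vec=[4, 3, 0, 2]; VV[1]=max(VV[1],msg_vec) then VV[1][1]++ -> VV[1]=[4, 4, 0, 2]
Event 8: SEND 0->3: VV[0][0]++ -> VV[0]=[5, 3, 0, 2], msg_vec=[5, 3, 0, 2]; VV[3]=max(VV[3],msg_vec) then VV[3][3]++ -> VV[3]=[5, 3, 0, 4]
Event 9: SEND 3->0: VV[3][3]++ -> VV[3]=[5, 3, 0, 5], msg_vec=[5, 3, 0, 5]; VV[0]=max(VV[0],msg_vec) then VV[0][0]++ -> VV[0]=[6, 3, 0, 5]
Event 6 stamp: [0, 3, 0, 0]
Event 7 stamp: [4, 3, 0, 2]
[0, 3, 0, 0] <= [4, 3, 0, 2]? True
[4, 3, 0, 2] <= [0, 3, 0, 0]? False
Relation: before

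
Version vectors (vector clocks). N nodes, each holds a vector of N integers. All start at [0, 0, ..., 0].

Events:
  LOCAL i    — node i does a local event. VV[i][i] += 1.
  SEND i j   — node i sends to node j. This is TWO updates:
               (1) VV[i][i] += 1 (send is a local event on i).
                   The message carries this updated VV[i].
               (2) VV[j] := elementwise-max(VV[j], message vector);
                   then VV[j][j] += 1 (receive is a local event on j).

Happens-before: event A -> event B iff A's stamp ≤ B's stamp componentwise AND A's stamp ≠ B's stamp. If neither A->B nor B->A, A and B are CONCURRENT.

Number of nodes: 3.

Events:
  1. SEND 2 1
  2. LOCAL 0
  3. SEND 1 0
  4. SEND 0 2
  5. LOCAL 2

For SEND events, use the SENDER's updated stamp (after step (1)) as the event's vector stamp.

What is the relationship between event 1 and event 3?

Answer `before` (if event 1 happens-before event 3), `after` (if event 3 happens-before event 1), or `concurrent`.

Answer: before

Derivation:
Initial: VV[0]=[0, 0, 0]
Initial: VV[1]=[0, 0, 0]
Initial: VV[2]=[0, 0, 0]
Event 1: SEND 2->1: VV[2][2]++ -> VV[2]=[0, 0, 1], msg_vec=[0, 0, 1]; VV[1]=max(VV[1],msg_vec) then VV[1][1]++ -> VV[1]=[0, 1, 1]
Event 2: LOCAL 0: VV[0][0]++ -> VV[0]=[1, 0, 0]
Event 3: SEND 1->0: VV[1][1]++ -> VV[1]=[0, 2, 1], msg_vec=[0, 2, 1]; VV[0]=max(VV[0],msg_vec) then VV[0][0]++ -> VV[0]=[2, 2, 1]
Event 4: SEND 0->2: VV[0][0]++ -> VV[0]=[3, 2, 1], msg_vec=[3, 2, 1]; VV[2]=max(VV[2],msg_vec) then VV[2][2]++ -> VV[2]=[3, 2, 2]
Event 5: LOCAL 2: VV[2][2]++ -> VV[2]=[3, 2, 3]
Event 1 stamp: [0, 0, 1]
Event 3 stamp: [0, 2, 1]
[0, 0, 1] <= [0, 2, 1]? True
[0, 2, 1] <= [0, 0, 1]? False
Relation: before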